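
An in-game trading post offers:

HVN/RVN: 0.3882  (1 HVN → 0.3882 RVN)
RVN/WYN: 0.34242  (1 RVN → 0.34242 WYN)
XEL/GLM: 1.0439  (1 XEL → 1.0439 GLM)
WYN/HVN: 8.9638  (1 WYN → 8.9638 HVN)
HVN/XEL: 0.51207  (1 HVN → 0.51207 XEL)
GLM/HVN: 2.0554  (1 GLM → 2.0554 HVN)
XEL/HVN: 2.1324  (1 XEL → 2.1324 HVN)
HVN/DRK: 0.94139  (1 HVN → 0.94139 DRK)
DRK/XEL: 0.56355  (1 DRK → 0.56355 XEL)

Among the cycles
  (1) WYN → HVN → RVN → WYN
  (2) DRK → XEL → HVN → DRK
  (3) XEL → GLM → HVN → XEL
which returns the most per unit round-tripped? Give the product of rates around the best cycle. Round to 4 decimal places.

(1) 8.9638 × 0.3882 × 0.34242 = 1.19154
(2) 0.56355 × 2.1324 × 0.94139 = 1.13128
(3) 1.0439 × 2.0554 × 0.51207 = 1.09871
Highest is cycle (1) at 1.1915 (>1, arbitrage).

1.1915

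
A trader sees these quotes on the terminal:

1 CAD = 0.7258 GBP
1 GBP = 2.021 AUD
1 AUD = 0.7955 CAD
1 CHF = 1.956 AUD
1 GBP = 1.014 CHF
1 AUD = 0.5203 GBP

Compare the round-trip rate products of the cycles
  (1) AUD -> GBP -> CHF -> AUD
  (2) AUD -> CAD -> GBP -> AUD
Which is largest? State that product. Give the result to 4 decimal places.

1.1669

(1) 0.5203 × 1.014 × 1.956 = 1.03195
(2) 0.7955 × 0.7258 × 2.021 = 1.16687
Highest is cycle (2) at 1.1669 (>1, arbitrage).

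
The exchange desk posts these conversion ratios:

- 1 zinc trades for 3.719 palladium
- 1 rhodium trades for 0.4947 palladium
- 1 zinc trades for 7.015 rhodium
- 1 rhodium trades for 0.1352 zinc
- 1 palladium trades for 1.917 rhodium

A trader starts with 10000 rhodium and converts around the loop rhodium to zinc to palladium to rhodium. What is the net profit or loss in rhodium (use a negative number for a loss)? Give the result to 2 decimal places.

10000 rhodium × 0.1352 = 1352 zinc
1352 zinc × 3.719 = 5028.088 palladium
5028.088 palladium × 1.917 = 9638.844696 rhodium
Net change: 9638.844696 − 10000 = -361.155304 rhodium

-361.16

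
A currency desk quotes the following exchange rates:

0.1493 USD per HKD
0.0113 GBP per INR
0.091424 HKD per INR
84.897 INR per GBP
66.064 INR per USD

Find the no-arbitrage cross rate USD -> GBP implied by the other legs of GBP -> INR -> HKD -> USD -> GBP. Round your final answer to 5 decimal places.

0.86295

Known legs of the cycle: 84.897 × 0.091424 × 0.1493 = 1.1588103628704
For no arbitrage the full-cycle product must be 1, so the missing rate is 1 / 1.1588103628704 ≈ 0.8629540.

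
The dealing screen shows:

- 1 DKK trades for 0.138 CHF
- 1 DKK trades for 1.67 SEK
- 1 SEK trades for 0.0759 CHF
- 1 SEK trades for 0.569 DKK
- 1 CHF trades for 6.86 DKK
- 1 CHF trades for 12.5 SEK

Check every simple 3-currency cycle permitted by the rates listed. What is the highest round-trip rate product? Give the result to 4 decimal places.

DKK→CHF→SEK→DKK: 0.138 × 12.5 × 0.569 = 0.98153
DKK→SEK→CHF→DKK: 1.67 × 0.0759 × 6.86 = 0.86953
Maximum is DKK→CHF→SEK→DKK at 0.9815; no arbitrage — every cycle loses value.

0.9815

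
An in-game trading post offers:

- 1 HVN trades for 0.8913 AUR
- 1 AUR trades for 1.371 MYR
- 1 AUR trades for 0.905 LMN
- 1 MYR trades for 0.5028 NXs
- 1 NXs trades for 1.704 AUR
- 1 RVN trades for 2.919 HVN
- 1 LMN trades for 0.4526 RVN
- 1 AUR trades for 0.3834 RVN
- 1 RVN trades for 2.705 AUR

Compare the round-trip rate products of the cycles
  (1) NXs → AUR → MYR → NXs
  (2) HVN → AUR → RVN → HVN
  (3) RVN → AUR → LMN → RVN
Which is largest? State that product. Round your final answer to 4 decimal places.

1.1746

(1) 1.704 × 1.371 × 0.5028 = 1.17463
(2) 0.8913 × 0.3834 × 2.919 = 0.99749
(3) 2.705 × 0.905 × 0.4526 = 1.10798
Highest is cycle (1) at 1.1746 (>1, arbitrage).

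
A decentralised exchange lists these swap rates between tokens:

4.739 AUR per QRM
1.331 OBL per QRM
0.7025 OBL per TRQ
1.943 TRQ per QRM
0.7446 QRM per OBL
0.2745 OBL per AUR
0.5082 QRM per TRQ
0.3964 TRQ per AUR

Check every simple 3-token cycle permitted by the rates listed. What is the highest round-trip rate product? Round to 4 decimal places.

QRM→TRQ→OBL→QRM: 1.943 × 0.7025 × 0.7446 = 1.01635
QRM→AUR→OBL→QRM: 4.739 × 0.2745 × 0.7446 = 0.96862
QRM→AUR→TRQ→QRM: 4.739 × 0.3964 × 0.5082 = 0.95467
Maximum is QRM→TRQ→OBL→QRM at 1.0163; arbitrage exists.

1.0163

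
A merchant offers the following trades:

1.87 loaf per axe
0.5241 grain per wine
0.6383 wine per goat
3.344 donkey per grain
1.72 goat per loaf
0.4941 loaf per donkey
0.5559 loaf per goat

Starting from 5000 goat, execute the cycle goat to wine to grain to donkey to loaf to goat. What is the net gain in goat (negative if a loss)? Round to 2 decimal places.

-246.44

5000 goat × 0.6383 = 3191.5 wine
3191.5 wine × 0.5241 = 1672.66515 grain
1672.66515 grain × 3.344 = 5593.3922616 donkey
5593.3922616 donkey × 0.4941 = 2763.69511645656 loaf
2763.69511645656 loaf × 1.72 = 4753.5556003052832 goat
Net change: 4753.5556003052832 − 5000 = -246.4443996947168 goat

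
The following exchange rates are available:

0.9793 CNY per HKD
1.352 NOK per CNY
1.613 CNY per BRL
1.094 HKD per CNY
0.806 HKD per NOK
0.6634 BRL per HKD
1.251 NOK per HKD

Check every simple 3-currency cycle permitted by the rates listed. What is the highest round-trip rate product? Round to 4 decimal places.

BRL→CNY→HKD→BRL: 1.613 × 1.094 × 0.6634 = 1.17065
CNY→NOK→HKD→CNY: 1.352 × 0.806 × 0.9793 = 1.06715
Maximum is BRL→CNY→HKD→BRL at 1.1707; arbitrage exists.

1.1707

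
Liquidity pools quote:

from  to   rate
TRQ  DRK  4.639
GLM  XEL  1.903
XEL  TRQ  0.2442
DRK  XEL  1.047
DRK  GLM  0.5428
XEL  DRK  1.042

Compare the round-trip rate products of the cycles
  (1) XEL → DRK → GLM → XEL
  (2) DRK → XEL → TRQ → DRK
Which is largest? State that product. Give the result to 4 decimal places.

(1) 1.042 × 0.5428 × 1.903 = 1.07633
(2) 1.047 × 0.2442 × 4.639 = 1.18609
Highest is cycle (2) at 1.1861 (>1, arbitrage).

1.1861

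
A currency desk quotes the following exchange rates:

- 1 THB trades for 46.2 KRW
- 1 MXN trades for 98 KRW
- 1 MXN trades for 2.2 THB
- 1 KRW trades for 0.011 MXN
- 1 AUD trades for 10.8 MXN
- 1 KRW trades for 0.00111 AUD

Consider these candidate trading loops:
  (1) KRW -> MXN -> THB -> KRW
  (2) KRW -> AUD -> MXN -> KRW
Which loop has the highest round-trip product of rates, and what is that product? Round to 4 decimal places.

1.1748

(1) 0.011 × 2.2 × 46.2 = 1.11804
(2) 0.00111 × 10.8 × 98 = 1.17482
Highest is cycle (2) at 1.1748 (>1, arbitrage).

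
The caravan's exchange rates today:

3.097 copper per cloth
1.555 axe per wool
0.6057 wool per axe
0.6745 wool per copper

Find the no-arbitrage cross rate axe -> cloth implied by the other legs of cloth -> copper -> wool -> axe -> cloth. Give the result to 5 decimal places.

0.30786

Known legs of the cycle: 3.097 × 0.6745 × 1.555 = 3.2482807075
For no arbitrage the full-cycle product must be 1, so the missing rate is 1 / 3.2482807075 ≈ 0.3078552.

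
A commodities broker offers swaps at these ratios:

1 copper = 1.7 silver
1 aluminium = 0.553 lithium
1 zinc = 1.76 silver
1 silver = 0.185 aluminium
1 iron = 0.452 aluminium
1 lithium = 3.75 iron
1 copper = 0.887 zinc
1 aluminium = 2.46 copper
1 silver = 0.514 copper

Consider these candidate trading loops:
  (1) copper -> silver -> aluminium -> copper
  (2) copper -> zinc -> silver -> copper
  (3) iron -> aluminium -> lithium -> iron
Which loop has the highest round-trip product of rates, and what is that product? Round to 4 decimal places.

0.9373

(1) 1.7 × 0.185 × 2.46 = 0.77367
(2) 0.887 × 1.76 × 0.514 = 0.80242
(3) 0.452 × 0.553 × 3.75 = 0.93734
Highest is cycle (3) at 0.9373 (≤1, no arbitrage).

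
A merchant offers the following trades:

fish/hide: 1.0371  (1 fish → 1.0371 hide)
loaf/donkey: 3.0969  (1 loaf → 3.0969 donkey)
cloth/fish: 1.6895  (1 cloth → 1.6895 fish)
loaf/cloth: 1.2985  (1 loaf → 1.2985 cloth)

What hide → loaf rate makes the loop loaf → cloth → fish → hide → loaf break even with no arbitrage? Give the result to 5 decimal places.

0.43952

Known legs of the cycle: 1.2985 × 1.6895 × 1.0371 = 2.275206314325
For no arbitrage the full-cycle product must be 1, so the missing rate is 1 / 2.275206314325 ≈ 0.4395206.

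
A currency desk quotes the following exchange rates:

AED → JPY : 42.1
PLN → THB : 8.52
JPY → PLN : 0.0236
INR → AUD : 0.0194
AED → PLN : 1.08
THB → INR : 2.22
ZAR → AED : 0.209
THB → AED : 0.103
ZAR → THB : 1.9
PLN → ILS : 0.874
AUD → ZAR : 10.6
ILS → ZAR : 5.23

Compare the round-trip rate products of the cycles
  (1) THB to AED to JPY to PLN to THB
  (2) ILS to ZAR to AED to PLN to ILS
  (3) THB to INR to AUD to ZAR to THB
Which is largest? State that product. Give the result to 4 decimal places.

(1) 0.103 × 42.1 × 0.0236 × 8.52 = 0.87191
(2) 5.23 × 0.209 × 1.08 × 0.874 = 1.03177
(3) 2.22 × 0.0194 × 10.6 × 1.9 = 0.86739
Highest is cycle (2) at 1.0318 (>1, arbitrage).

1.0318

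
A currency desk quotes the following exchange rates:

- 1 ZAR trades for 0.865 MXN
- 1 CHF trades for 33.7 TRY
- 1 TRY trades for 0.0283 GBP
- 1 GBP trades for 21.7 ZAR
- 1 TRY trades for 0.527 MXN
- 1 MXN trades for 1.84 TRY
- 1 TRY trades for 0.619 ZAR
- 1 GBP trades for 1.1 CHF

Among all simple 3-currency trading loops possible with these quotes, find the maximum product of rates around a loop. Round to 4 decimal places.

1.0491

CHF→TRY→GBP→CHF: 33.7 × 0.0283 × 1.1 = 1.04908
ZAR→MXN→TRY→ZAR: 0.865 × 1.84 × 0.619 = 0.98520
Maximum is CHF→TRY→GBP→CHF at 1.0491; arbitrage exists.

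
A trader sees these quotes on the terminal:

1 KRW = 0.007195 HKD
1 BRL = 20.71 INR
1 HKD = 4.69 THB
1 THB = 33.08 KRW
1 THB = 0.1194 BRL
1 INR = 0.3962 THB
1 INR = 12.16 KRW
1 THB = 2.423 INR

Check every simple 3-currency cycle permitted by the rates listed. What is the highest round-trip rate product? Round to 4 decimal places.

1.1163

HKD→THB→KRW→HKD: 4.69 × 33.08 × 0.007195 = 1.11627
THB→BRL→INR→THB: 0.1194 × 20.71 × 0.3962 = 0.97971
Maximum is HKD→THB→KRW→HKD at 1.1163; arbitrage exists.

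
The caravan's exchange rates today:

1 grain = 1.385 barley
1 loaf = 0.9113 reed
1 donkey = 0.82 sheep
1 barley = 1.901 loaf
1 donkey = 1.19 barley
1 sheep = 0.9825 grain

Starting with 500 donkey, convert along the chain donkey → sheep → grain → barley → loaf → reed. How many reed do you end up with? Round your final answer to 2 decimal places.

966.52

500 donkey × 0.82 = 410 sheep
410 sheep × 0.9825 = 402.825 grain
402.825 grain × 1.385 = 557.912625 barley
557.912625 barley × 1.901 = 1060.591900125 loaf
1060.591900125 loaf × 0.9113 = 966.5173985839125 reed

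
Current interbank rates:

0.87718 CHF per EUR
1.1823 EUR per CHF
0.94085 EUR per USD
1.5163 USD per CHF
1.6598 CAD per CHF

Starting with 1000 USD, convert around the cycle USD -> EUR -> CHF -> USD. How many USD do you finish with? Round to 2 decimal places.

1251.39

1000 USD × 0.94085 = 940.85 EUR
940.85 EUR × 0.87718 = 825.294803 CHF
825.294803 CHF × 1.5163 = 1251.3945097889 USD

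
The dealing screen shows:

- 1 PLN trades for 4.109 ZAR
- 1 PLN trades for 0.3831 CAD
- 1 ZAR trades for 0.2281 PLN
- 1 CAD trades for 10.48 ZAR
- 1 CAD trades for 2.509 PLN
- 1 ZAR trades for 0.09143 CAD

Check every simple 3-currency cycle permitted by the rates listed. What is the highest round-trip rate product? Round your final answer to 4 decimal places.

0.9426

ZAR→CAD→PLN→ZAR: 0.09143 × 2.509 × 4.109 = 0.94260
ZAR→PLN→CAD→ZAR: 0.2281 × 0.3831 × 10.48 = 0.91580
Maximum is ZAR→CAD→PLN→ZAR at 0.9426; no arbitrage — every cycle loses value.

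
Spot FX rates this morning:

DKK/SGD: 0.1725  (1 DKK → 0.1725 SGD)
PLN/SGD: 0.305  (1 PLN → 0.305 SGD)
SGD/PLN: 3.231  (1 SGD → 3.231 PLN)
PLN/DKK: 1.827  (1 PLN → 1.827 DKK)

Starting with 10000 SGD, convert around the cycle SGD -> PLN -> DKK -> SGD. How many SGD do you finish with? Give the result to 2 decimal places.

10182.74

10000 SGD × 3.231 = 32310 PLN
32310 PLN × 1.827 = 59030.37 DKK
59030.37 DKK × 0.1725 = 10182.738825 SGD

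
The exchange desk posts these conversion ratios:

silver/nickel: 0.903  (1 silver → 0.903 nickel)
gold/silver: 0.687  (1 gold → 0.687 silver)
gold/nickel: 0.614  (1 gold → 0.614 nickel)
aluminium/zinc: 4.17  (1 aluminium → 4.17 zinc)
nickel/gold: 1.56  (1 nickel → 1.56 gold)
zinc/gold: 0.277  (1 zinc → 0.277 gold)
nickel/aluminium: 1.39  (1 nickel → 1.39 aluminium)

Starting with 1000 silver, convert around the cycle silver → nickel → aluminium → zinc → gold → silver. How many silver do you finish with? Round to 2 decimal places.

1000 silver × 0.903 = 903 nickel
903 nickel × 1.39 = 1255.17 aluminium
1255.17 aluminium × 4.17 = 5234.0589 zinc
5234.0589 zinc × 0.277 = 1449.8343153 gold
1449.8343153 gold × 0.687 = 996.0361746111 silver

996.04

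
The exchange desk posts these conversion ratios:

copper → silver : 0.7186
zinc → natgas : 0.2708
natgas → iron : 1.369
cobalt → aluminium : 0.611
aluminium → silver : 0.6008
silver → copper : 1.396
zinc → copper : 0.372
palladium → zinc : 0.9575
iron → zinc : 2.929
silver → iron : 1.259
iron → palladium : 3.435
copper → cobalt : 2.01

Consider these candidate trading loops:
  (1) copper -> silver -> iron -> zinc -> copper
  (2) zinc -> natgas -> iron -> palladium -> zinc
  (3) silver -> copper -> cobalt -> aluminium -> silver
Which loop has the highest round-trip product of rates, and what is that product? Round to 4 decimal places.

(1) 0.7186 × 1.259 × 2.929 × 0.372 = 0.98577
(2) 0.2708 × 1.369 × 3.435 × 0.9575 = 1.21932
(3) 1.396 × 2.01 × 0.611 × 0.6008 = 1.03004
Highest is cycle (2) at 1.2193 (>1, arbitrage).

1.2193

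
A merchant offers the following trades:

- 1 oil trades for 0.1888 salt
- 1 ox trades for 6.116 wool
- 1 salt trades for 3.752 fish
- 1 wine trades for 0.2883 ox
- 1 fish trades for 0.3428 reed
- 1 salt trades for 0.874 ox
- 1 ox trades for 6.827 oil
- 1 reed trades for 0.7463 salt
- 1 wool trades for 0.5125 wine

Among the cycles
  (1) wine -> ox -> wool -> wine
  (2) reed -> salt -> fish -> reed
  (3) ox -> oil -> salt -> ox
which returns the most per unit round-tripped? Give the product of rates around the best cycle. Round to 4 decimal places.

1.1265

(1) 0.2883 × 6.116 × 0.5125 = 0.90366
(2) 0.7463 × 3.752 × 0.3428 = 0.95988
(3) 6.827 × 0.1888 × 0.874 = 1.12653
Highest is cycle (3) at 1.1265 (>1, arbitrage).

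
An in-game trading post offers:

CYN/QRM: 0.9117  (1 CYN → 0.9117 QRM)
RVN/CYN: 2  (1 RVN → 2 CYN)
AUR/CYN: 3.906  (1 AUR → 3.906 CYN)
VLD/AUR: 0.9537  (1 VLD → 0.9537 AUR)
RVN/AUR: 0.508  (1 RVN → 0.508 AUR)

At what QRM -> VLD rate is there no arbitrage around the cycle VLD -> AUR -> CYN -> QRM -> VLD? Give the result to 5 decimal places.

0.29444

Known legs of the cycle: 0.9537 × 3.906 × 0.9117 = 3.39622126074
For no arbitrage the full-cycle product must be 1, so the missing rate is 1 / 3.39622126074 ≈ 0.2944449.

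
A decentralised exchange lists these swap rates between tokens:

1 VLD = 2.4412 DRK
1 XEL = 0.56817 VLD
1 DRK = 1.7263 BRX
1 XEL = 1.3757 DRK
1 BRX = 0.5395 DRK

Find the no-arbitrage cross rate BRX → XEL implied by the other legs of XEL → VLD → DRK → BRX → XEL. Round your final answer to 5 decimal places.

0.41764

Known legs of the cycle: 0.56817 × 2.4412 × 1.7263 = 2.3944067634852
For no arbitrage the full-cycle product must be 1, so the missing rate is 1 / 2.3944067634852 ≈ 0.4176400.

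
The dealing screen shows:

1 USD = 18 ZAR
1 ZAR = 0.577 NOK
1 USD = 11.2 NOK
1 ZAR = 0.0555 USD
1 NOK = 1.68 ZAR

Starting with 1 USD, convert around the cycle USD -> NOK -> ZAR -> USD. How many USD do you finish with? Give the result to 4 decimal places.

1.0443

1 USD × 11.2 = 11.2 NOK
11.2 NOK × 1.68 = 18.816 ZAR
18.816 ZAR × 0.0555 = 1.044288 USD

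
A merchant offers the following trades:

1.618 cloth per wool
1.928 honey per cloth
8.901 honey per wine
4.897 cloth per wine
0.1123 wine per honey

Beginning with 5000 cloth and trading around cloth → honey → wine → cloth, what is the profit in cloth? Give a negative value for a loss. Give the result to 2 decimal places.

5000 cloth × 1.928 = 9640 honey
9640 honey × 0.1123 = 1082.572 wine
1082.572 wine × 4.897 = 5301.355084 cloth
Net change: 5301.355084 − 5000 = 301.355084 cloth

301.36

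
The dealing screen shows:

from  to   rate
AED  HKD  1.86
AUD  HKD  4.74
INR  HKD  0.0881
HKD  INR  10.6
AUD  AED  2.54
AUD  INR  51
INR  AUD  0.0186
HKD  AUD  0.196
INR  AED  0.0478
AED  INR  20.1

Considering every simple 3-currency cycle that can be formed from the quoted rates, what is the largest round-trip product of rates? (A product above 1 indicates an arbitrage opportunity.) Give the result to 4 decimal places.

AUD→AED→INR→AUD: 2.54 × 20.1 × 0.0186 = 0.94960
INR→AED→HKD→INR: 0.0478 × 1.86 × 10.6 = 0.94242
AUD→HKD→INR→AUD: 4.74 × 10.6 × 0.0186 = 0.93454
AUD→AED→HKD→AUD: 2.54 × 1.86 × 0.196 = 0.92598
AUD→INR→HKD→AUD: 51 × 0.0881 × 0.196 = 0.88065
Maximum is AUD→AED→INR→AUD at 0.9496; no arbitrage — every cycle loses value.

0.9496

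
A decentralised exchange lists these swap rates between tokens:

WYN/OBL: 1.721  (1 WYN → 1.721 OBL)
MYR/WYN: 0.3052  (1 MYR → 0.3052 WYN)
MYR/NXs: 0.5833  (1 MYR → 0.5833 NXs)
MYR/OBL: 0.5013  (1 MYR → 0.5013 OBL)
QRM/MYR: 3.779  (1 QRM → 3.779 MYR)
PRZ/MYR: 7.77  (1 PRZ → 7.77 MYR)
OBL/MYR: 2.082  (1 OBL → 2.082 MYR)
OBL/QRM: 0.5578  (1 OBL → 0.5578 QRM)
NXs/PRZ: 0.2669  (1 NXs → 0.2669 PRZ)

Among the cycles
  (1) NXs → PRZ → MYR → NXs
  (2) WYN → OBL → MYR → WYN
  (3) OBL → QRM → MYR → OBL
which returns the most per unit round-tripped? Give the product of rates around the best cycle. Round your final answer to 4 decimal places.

(1) 0.2669 × 7.77 × 0.5833 = 1.20966
(2) 1.721 × 2.082 × 0.3052 = 1.09357
(3) 0.5578 × 3.779 × 0.5013 = 1.05670
Highest is cycle (1) at 1.2097 (>1, arbitrage).

1.2097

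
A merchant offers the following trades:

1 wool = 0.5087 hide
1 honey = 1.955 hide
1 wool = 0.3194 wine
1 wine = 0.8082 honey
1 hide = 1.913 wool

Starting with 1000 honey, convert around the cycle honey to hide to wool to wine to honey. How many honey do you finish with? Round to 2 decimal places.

1000 honey × 1.955 = 1955 hide
1955 hide × 1.913 = 3739.915 wool
3739.915 wool × 0.3194 = 1194.528851 wine
1194.528851 wine × 0.8082 = 965.4182173782 honey

965.42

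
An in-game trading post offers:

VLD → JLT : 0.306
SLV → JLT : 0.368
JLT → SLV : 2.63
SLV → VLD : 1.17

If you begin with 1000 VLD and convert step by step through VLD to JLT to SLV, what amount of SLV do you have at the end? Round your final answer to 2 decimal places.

804.78

1000 VLD × 0.306 = 306 JLT
306 JLT × 2.63 = 804.78 SLV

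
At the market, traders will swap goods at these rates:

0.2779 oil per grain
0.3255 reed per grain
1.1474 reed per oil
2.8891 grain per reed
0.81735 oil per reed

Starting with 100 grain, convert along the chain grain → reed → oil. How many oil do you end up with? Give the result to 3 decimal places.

100 grain × 0.3255 = 32.55 reed
32.55 reed × 0.81735 = 26.6047425 oil

26.605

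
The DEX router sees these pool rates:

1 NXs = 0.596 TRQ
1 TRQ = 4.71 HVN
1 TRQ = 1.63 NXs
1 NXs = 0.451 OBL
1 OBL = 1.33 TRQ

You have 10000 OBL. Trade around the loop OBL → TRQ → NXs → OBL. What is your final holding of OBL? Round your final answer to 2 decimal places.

9777.23

10000 OBL × 1.33 = 13300 TRQ
13300 TRQ × 1.63 = 21679 NXs
21679 NXs × 0.451 = 9777.229 OBL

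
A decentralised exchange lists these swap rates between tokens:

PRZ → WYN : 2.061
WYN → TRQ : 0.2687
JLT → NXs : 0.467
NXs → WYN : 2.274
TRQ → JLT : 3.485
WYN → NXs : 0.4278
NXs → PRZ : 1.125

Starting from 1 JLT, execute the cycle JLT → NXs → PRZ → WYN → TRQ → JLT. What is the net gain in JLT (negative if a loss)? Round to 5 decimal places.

0.01395

1 JLT × 0.467 = 0.467 NXs
0.467 NXs × 1.125 = 0.525375 PRZ
0.525375 PRZ × 2.061 = 1.082797875 WYN
1.082797875 WYN × 0.2687 = 0.2909477890125 TRQ
0.2909477890125 TRQ × 3.485 = 1.0139530447085625 JLT
Net change: 1.0139530447085625 − 1 = 0.0139530447085625 JLT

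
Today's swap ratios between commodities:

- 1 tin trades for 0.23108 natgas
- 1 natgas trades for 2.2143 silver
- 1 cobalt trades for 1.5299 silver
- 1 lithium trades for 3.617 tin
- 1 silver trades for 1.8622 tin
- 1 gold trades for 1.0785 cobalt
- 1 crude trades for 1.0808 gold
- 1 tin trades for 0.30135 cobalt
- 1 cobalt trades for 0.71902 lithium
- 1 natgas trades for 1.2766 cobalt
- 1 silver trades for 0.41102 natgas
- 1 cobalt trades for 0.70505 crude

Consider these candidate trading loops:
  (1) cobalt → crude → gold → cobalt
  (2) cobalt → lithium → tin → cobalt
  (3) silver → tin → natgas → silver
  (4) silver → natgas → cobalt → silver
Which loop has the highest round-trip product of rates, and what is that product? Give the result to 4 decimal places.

(1) 0.70505 × 1.0808 × 1.0785 = 0.82184
(2) 0.71902 × 3.617 × 0.30135 = 0.78372
(3) 1.8622 × 0.23108 × 2.2143 = 0.95285
(4) 0.41102 × 1.2766 × 1.5299 = 0.80275
Highest is cycle (3) at 0.9529 (≤1, no arbitrage).

0.9529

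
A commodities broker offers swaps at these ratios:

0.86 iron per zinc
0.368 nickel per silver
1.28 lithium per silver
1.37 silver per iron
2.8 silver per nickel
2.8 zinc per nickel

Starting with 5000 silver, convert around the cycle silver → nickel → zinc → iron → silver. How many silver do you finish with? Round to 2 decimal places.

6070.09

5000 silver × 0.368 = 1840 nickel
1840 nickel × 2.8 = 5152 zinc
5152 zinc × 0.86 = 4430.72 iron
4430.72 iron × 1.37 = 6070.0864 silver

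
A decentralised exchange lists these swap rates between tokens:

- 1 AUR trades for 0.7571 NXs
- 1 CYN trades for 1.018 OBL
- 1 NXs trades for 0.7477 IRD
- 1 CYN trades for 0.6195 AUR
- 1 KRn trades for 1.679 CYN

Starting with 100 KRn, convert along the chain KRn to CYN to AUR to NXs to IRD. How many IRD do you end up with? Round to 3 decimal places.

100 KRn × 1.679 = 167.9 CYN
167.9 CYN × 0.6195 = 104.01405 AUR
104.01405 AUR × 0.7571 = 78.749037255 NXs
78.749037255 NXs × 0.7477 = 58.8806551555635 IRD

58.881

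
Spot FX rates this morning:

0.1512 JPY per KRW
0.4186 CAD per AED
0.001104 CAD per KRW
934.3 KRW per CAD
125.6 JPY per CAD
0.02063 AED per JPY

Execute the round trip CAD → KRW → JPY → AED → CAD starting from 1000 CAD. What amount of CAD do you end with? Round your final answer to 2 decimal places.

1219.93

1000 CAD × 934.3 = 934300 KRW
934300 KRW × 0.1512 = 141266.16 JPY
141266.16 JPY × 0.02063 = 2914.3208808 AED
2914.3208808 AED × 0.4186 = 1219.93472070288 CAD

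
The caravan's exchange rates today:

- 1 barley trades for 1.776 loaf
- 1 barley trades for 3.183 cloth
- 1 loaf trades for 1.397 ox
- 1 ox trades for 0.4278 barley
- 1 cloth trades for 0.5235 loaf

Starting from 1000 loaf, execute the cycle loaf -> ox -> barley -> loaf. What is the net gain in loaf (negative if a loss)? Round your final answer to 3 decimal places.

61.403

1000 loaf × 1.397 = 1397 ox
1397 ox × 0.4278 = 597.6366 barley
597.6366 barley × 1.776 = 1061.4026016 loaf
Net change: 1061.4026016 − 1000 = 61.4026016 loaf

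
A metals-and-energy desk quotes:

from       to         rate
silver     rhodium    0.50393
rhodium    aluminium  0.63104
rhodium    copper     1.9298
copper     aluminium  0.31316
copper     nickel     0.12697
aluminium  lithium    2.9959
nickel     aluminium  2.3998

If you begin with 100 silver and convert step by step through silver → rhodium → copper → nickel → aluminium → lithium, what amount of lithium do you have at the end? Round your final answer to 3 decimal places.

100 silver × 0.50393 = 50.393 rhodium
50.393 rhodium × 1.9298 = 97.2484114 copper
97.2484114 copper × 0.12697 = 12.347630795458 nickel
12.347630795458 nickel × 2.3998 = 29.6318443829401084 aluminium
29.6318443829401084 aluminium × 2.9959 = 88.77404258685027075556 lithium

88.774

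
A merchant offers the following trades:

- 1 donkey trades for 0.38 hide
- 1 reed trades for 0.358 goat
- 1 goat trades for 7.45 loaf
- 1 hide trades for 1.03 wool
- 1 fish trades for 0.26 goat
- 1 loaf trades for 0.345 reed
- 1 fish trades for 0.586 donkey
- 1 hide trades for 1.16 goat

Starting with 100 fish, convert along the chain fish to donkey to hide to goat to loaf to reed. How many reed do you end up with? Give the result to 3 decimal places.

66.392

100 fish × 0.586 = 58.6 donkey
58.6 donkey × 0.38 = 22.268 hide
22.268 hide × 1.16 = 25.83088 goat
25.83088 goat × 7.45 = 192.440056 loaf
192.440056 loaf × 0.345 = 66.39181932 reed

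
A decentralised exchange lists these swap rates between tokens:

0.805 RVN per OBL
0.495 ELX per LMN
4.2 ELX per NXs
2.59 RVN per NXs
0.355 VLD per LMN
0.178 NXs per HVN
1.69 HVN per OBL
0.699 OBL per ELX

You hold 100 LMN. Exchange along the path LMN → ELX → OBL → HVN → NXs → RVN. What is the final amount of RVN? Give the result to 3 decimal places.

26.958

100 LMN × 0.495 = 49.5 ELX
49.5 ELX × 0.699 = 34.6005 OBL
34.6005 OBL × 1.69 = 58.474845 HVN
58.474845 HVN × 0.178 = 10.40852241 NXs
10.40852241 NXs × 2.59 = 26.9580730419 RVN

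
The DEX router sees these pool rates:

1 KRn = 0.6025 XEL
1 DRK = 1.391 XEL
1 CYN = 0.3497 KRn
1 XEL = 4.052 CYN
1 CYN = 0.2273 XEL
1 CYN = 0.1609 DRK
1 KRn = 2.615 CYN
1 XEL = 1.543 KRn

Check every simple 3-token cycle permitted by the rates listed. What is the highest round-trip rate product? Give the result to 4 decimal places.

XEL→KRn→CYN→XEL: 1.543 × 2.615 × 0.2273 = 0.91714
XEL→CYN→DRK→XEL: 4.052 × 0.1609 × 1.391 = 0.90689
XEL→CYN→KRn→XEL: 4.052 × 0.3497 × 0.6025 = 0.85373
Maximum is XEL→KRn→CYN→XEL at 0.9171; no arbitrage — every cycle loses value.

0.9171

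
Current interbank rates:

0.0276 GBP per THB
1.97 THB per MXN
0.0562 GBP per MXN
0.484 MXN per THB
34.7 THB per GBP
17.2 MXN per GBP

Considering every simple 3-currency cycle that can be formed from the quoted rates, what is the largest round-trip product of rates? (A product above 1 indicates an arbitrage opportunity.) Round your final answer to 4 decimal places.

MXN→GBP→THB→MXN: 0.0562 × 34.7 × 0.484 = 0.94387
MXN→THB→GBP→MXN: 1.97 × 0.0276 × 17.2 = 0.93520
Maximum is MXN→GBP→THB→MXN at 0.9439; no arbitrage — every cycle loses value.

0.9439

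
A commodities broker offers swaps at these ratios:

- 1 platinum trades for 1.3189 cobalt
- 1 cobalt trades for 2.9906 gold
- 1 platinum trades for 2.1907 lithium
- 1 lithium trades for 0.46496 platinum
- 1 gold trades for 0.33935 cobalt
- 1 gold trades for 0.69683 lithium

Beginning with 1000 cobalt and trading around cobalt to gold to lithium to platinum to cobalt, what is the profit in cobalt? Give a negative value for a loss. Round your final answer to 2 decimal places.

277.95

1000 cobalt × 2.9906 = 2990.6 gold
2990.6 gold × 0.69683 = 2083.939798 lithium
2083.939798 lithium × 0.46496 = 968.94864847808 platinum
968.94864847808 platinum × 1.3189 = 1277.946372477739712 cobalt
Net change: 1277.946372477739712 − 1000 = 277.946372477739712 cobalt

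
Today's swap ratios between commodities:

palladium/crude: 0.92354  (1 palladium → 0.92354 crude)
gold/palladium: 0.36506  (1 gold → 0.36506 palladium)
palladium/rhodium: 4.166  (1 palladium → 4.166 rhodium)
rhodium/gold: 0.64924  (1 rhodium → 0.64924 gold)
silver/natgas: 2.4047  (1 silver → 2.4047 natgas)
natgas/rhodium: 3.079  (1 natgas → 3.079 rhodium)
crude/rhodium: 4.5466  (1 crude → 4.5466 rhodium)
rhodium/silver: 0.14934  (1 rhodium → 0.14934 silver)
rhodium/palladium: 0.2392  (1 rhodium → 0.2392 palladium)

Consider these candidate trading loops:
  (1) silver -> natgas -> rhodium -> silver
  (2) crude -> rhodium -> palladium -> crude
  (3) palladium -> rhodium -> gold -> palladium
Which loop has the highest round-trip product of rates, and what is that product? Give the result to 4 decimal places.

(1) 2.4047 × 3.079 × 0.14934 = 1.10572
(2) 4.5466 × 0.2392 × 0.92354 = 1.00439
(3) 4.166 × 0.64924 × 0.36506 = 0.98739
Highest is cycle (1) at 1.1057 (>1, arbitrage).

1.1057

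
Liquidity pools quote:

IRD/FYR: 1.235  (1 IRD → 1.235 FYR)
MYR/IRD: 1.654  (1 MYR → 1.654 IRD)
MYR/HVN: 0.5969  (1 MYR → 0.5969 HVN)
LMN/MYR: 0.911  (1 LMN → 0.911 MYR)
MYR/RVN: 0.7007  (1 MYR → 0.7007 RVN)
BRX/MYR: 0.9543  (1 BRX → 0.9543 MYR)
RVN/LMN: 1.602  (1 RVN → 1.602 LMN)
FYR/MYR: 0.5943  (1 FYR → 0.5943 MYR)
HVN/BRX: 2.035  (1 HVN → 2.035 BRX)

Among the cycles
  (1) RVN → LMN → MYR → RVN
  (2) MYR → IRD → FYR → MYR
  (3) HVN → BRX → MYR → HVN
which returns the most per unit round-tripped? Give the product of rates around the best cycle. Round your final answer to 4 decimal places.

1.2140

(1) 1.602 × 0.911 × 0.7007 = 1.02262
(2) 1.654 × 1.235 × 0.5943 = 1.21397
(3) 2.035 × 0.9543 × 0.5969 = 1.15918
Highest is cycle (2) at 1.2140 (>1, arbitrage).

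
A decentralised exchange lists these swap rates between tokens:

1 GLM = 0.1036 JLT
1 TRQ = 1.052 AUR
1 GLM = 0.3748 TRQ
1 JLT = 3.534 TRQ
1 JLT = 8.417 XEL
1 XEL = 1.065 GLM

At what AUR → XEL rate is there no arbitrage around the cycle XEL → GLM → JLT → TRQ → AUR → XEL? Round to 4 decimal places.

Known legs of the cycle: 1.065 × 0.1036 × 3.534 × 1.052 = 0.410196214512
For no arbitrage the full-cycle product must be 1, so the missing rate is 1 / 0.410196214512 ≈ 2.437858.

2.4379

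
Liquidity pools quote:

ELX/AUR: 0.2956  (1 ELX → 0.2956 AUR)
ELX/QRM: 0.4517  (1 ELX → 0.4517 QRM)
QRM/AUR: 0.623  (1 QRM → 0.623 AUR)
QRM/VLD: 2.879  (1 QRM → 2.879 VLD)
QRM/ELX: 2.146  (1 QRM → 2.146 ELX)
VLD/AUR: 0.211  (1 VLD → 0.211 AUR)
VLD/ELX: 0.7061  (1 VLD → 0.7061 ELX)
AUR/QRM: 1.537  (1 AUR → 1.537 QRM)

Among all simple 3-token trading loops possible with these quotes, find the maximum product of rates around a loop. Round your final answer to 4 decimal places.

0.9750

QRM→ELX→AUR→QRM: 2.146 × 0.2956 × 1.537 = 0.97501
VLD→AUR→QRM→VLD: 0.211 × 1.537 × 2.879 = 0.93368
VLD→ELX→QRM→VLD: 0.7061 × 0.4517 × 2.879 = 0.91824
Maximum is QRM→ELX→AUR→QRM at 0.9750; no arbitrage — every cycle loses value.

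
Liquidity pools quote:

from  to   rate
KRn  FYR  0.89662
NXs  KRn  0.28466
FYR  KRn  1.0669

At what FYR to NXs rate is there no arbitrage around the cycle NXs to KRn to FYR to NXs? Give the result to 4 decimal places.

3.9180

Known legs of the cycle: 0.28466 × 0.89662 = 0.2552318492
For no arbitrage the full-cycle product must be 1, so the missing rate is 1 / 0.2552318492 ≈ 3.918006.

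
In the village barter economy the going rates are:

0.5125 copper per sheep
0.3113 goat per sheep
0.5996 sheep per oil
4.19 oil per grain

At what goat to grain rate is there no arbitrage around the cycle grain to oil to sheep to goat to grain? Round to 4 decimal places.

1.2786

Known legs of the cycle: 4.19 × 0.5996 × 0.3113 = 0.7820864612
For no arbitrage the full-cycle product must be 1, so the missing rate is 1 / 0.7820864612 ≈ 1.278631.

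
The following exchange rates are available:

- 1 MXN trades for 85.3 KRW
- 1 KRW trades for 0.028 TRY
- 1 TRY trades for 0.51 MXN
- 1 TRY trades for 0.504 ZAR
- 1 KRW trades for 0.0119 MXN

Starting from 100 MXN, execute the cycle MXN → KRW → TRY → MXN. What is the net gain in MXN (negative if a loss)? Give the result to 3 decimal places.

100 MXN × 85.3 = 8530 KRW
8530 KRW × 0.028 = 238.84 TRY
238.84 TRY × 0.51 = 121.8084 MXN
Net change: 121.8084 − 100 = 21.8084 MXN

21.808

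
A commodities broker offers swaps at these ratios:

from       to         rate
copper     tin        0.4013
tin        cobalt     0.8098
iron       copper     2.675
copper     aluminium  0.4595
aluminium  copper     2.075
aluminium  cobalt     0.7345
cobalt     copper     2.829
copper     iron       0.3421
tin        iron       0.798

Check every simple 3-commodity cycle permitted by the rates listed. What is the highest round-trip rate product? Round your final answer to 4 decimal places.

0.9548

cobalt→copper→aluminium→cobalt: 2.829 × 0.4595 × 0.7345 = 0.95480
tin→cobalt→copper→tin: 0.8098 × 2.829 × 0.4013 = 0.91935
iron→copper→tin→iron: 2.675 × 0.4013 × 0.798 = 0.85664
Maximum is cobalt→copper→aluminium→cobalt at 0.9548; no arbitrage — every cycle loses value.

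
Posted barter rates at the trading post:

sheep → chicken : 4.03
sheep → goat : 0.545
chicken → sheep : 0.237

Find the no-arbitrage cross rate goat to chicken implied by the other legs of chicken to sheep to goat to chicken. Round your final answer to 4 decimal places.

7.7420

Known legs of the cycle: 0.237 × 0.545 = 0.129165
For no arbitrage the full-cycle product must be 1, so the missing rate is 1 / 0.129165 ≈ 7.742035.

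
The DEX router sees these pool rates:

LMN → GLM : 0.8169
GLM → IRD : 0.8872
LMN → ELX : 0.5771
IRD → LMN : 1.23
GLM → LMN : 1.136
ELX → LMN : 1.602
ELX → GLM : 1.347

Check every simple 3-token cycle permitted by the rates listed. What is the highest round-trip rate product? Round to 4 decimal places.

LMN→GLM→IRD→LMN: 0.8169 × 0.8872 × 1.23 = 0.89145
LMN→ELX→GLM→LMN: 0.5771 × 1.347 × 1.136 = 0.88307
Maximum is LMN→GLM→IRD→LMN at 0.8914; no arbitrage — every cycle loses value.

0.8914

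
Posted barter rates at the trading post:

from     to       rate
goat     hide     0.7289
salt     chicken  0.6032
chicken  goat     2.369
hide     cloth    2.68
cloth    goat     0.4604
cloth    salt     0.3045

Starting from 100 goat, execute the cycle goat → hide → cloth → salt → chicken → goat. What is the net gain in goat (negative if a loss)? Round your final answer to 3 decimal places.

100 goat × 0.7289 = 72.89 hide
72.89 hide × 2.68 = 195.3452 cloth
195.3452 cloth × 0.3045 = 59.4826134 salt
59.4826134 salt × 0.6032 = 35.87991240288 chicken
35.87991240288 chicken × 2.369 = 84.99951248242272 goat
Net change: 84.99951248242272 − 100 = -15.00048751757728 goat

-15.000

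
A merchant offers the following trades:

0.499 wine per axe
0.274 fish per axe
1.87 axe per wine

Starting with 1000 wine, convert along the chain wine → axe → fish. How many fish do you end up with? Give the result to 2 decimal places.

512.38

1000 wine × 1.87 = 1870 axe
1870 axe × 0.274 = 512.38 fish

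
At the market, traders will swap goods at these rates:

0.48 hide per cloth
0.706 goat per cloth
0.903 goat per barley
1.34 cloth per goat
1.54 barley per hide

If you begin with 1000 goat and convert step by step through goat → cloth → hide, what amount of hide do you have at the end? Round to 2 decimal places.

1000 goat × 1.34 = 1340 cloth
1340 cloth × 0.48 = 643.2 hide

643.20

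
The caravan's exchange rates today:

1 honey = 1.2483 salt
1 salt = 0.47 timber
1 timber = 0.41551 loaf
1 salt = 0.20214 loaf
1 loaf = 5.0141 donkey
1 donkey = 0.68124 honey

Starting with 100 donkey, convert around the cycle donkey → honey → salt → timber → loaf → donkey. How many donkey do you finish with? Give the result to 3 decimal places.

83.271

100 donkey × 0.68124 = 68.124 honey
68.124 honey × 1.2483 = 85.0391892 salt
85.0391892 salt × 0.47 = 39.968418924 timber
39.968418924 timber × 0.41551 = 16.60727774711124 loaf
16.60727774711124 loaf × 5.0141 = 83.270551351790468484 donkey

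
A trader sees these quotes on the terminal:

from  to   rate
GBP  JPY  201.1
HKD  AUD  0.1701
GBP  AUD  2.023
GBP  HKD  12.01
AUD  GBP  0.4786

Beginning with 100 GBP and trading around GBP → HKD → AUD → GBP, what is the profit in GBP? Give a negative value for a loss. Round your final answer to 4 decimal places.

100 GBP × 12.01 = 1201 HKD
1201 HKD × 0.1701 = 204.2901 AUD
204.2901 AUD × 0.4786 = 97.77324186 GBP
Net change: 97.77324186 − 100 = -2.22675814 GBP

-2.2268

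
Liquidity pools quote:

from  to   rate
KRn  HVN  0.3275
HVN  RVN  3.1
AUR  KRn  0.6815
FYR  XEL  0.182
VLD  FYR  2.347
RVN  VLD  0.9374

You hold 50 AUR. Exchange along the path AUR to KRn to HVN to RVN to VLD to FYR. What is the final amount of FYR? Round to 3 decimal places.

50 AUR × 0.6815 = 34.075 KRn
34.075 KRn × 0.3275 = 11.1595625 HVN
11.1595625 HVN × 3.1 = 34.59464375 RVN
34.59464375 RVN × 0.9374 = 32.42901905125 VLD
32.42901905125 VLD × 2.347 = 76.11090771328375 FYR

76.111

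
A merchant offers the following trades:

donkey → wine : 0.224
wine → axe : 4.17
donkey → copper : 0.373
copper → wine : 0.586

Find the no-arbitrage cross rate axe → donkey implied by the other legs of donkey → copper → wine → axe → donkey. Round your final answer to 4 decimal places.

1.0971

Known legs of the cycle: 0.373 × 0.586 × 4.17 = 0.91147026
For no arbitrage the full-cycle product must be 1, so the missing rate is 1 / 0.91147026 ≈ 1.097129.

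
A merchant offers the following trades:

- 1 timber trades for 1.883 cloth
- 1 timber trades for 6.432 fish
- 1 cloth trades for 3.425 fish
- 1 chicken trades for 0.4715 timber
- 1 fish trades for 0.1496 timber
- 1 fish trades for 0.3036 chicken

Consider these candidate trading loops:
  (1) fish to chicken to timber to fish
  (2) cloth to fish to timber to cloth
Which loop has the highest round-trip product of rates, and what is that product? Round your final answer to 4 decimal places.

(1) 0.3036 × 0.4715 × 6.432 = 0.92072
(2) 3.425 × 0.1496 × 1.883 = 0.96481
Highest is cycle (2) at 0.9648 (≤1, no arbitrage).

0.9648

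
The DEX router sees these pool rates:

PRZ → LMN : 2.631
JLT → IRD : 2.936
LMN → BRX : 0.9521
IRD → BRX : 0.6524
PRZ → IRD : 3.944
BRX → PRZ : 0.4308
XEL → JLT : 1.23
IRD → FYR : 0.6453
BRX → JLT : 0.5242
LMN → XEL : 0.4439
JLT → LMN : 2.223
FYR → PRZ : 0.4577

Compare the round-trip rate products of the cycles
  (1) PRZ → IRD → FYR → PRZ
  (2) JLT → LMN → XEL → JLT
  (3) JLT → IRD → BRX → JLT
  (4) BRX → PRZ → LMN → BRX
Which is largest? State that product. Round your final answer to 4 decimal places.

(1) 3.944 × 0.6453 × 0.4577 = 1.16488
(2) 2.223 × 0.4439 × 1.23 = 1.21375
(3) 2.936 × 0.6524 × 0.5242 = 1.00408
(4) 0.4308 × 2.631 × 0.9521 = 1.07914
Highest is cycle (2) at 1.2138 (>1, arbitrage).

1.2138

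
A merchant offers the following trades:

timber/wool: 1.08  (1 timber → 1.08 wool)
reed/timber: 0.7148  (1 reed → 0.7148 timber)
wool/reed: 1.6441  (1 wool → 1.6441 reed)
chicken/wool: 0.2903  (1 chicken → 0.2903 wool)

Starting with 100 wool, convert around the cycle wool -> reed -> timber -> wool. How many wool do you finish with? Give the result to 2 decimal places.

126.92

100 wool × 1.6441 = 164.41 reed
164.41 reed × 0.7148 = 117.520268 timber
117.520268 timber × 1.08 = 126.92188944 wool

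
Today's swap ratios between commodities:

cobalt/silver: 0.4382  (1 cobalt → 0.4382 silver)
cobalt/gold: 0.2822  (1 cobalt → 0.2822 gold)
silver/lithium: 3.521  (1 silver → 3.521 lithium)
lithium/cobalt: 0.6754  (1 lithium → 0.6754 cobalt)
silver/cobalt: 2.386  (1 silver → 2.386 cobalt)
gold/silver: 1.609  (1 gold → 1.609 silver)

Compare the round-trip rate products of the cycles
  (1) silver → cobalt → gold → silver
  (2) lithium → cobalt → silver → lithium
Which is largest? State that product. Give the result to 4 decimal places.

(1) 2.386 × 0.2822 × 1.609 = 1.08339
(2) 0.6754 × 0.4382 × 3.521 = 1.04208
Highest is cycle (1) at 1.0834 (>1, arbitrage).

1.0834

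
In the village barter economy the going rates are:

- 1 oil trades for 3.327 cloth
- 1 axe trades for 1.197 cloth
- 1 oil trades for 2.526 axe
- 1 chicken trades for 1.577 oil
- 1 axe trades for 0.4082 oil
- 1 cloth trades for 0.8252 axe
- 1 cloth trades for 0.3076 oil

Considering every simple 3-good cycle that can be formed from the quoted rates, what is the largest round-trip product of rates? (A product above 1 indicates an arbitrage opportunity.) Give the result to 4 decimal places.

cloth→axe→oil→cloth: 0.8252 × 0.4082 × 3.327 = 1.12069
cloth→oil→axe→cloth: 0.3076 × 2.526 × 1.197 = 0.93007
Maximum is cloth→axe→oil→cloth at 1.1207; arbitrage exists.

1.1207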